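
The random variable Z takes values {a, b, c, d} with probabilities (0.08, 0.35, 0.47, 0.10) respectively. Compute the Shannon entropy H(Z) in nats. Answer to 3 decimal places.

H(Z) = −Σ p·ln p.
  −(0.08)·ln(0.08) = 0.2021
  −(0.35)·ln(0.35) = 0.3674
  −(0.47)·ln(0.47) = 0.3549
  −(0.10)·ln(0.10) = 0.2303
Sum: 0.2021 + 0.3674 + 0.3549 + 0.2303 = 1.155 nats.

1.155 nats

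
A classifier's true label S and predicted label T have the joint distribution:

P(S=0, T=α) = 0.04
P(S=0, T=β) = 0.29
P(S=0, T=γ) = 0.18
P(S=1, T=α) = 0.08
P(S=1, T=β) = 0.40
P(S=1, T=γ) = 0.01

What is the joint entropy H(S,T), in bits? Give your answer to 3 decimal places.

2.036 bits

H(S,T) = −Σ p(x,y)·log₂ p(x,y) over all 6 cells.
  cell (0,α): −0.04·log₂0.04 = 0.1858
  cell (0,β): −0.29·log₂0.29 = 0.5179
  cell (0,γ): −0.18·log₂0.18 = 0.4453
  cell (1,α): −0.08·log₂0.08 = 0.2915
  cell (1,β): −0.40·log₂0.40 = 0.5288
  cell (1,γ): −0.01·log₂0.01 = 0.0664
Sum = 2.036 bits.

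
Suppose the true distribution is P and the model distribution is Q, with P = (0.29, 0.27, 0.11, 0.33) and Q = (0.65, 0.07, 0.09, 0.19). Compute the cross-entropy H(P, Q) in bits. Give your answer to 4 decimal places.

2.3889 bits

H(P,Q) = −Σ p·log₂ q.
  −0.29·log₂(0.65) = 0.18023
  −0.27·log₂(0.07) = 1.03586
  −0.11·log₂(0.09) = 0.38213
  −0.33·log₂(0.19) = 0.79066
H(P,Q) = 2.3889 bits.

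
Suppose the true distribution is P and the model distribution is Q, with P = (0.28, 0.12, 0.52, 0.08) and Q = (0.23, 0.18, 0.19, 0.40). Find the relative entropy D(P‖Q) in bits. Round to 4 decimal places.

0.5788 bits

D(P‖Q) = Σ p·log₂(p/q).
  0.28·log₂(0.28/0.23) = 0.07946
  0.12·log₂(0.12/0.18) = -0.07020
  0.52·log₂(0.52/0.19) = 0.75531
  0.08·log₂(0.08/0.40) = -0.18575
D(P‖Q) = 0.5788 bits.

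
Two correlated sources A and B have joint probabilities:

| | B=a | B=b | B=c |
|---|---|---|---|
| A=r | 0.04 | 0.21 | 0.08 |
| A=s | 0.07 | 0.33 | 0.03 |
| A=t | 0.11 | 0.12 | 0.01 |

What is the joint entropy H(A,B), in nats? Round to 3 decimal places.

1.859 nats

H(A,B) = −Σ p(x,y)·ln p(x,y) over all 9 cells.
  cell (r,a): −0.04·ln0.04 = 0.1288
  cell (r,b): −0.21·ln0.21 = 0.3277
  cell (r,c): −0.08·ln0.08 = 0.2021
  cell (s,a): −0.07·ln0.07 = 0.1861
  cell (s,b): −0.33·ln0.33 = 0.3659
  cell (s,c): −0.03·ln0.03 = 0.1052
  cell (t,a): −0.11·ln0.11 = 0.2428
  cell (t,b): −0.12·ln0.12 = 0.2544
  cell (t,c): −0.01·ln0.01 = 0.0461
Sum = 1.859 nats.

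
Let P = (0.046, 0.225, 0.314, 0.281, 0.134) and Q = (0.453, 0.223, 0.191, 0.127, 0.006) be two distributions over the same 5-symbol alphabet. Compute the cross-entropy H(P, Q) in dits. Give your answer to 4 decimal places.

0.9378 dits

H(P,Q) = −Σ p·log₁₀ q.
  −0.046·log₁₀(0.453) = 0.01582
  −0.225·log₁₀(0.223) = 0.14663
  −0.314·log₁₀(0.191) = 0.22576
  −0.281·log₁₀(0.127) = 0.25183
  −0.134·log₁₀(0.006) = 0.29773
H(P,Q) = 0.9378 dits.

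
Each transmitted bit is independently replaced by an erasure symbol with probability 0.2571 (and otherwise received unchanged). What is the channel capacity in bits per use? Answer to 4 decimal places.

0.7429 bits

Binary erasure channel: capacity C = 1 − ε.
C = 1 − 0.2571 = 0.7429 bits per channel use.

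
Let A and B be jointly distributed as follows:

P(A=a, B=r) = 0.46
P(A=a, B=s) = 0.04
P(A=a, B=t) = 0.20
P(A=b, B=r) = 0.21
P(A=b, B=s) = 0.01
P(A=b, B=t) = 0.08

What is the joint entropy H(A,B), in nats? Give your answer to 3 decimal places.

1.384 nats

H(A,B) = −Σ p(x,y)·ln p(x,y) over all 6 cells.
  cell (a,r): −0.46·ln0.46 = 0.3572
  cell (a,s): −0.04·ln0.04 = 0.1288
  cell (a,t): −0.20·ln0.20 = 0.3219
  cell (b,r): −0.21·ln0.21 = 0.3277
  cell (b,s): −0.01·ln0.01 = 0.0461
  cell (b,t): −0.08·ln0.08 = 0.2021
Sum = 1.384 nats.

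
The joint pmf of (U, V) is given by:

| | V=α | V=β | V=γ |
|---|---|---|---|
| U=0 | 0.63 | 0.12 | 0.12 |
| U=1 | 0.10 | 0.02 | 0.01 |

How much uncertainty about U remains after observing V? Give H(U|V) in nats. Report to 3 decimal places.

Chain rule: H(U|V) = H(U,V) − H(V).
Marginals: p(U) = (0.8700, 0.1300), p(V) = (0.7300, 0.1400, 0.1300).
H(U,V) = 1.1545 nats; H(V) = 0.7702 nats.
H(U|V) = 1.1545 − 0.7702 = 0.384 nats.

0.384 nats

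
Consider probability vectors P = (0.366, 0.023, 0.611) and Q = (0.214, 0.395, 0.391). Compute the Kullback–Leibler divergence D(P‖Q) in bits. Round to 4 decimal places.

D(P‖Q) = Σ p·log₂(p/q).
  0.366·log₂(0.366/0.214) = 0.28337
  0.023·log₂(0.023/0.395) = -0.09435
  0.611·log₂(0.611/0.391) = 0.39349
D(P‖Q) = 0.5825 bits.

0.5825 bits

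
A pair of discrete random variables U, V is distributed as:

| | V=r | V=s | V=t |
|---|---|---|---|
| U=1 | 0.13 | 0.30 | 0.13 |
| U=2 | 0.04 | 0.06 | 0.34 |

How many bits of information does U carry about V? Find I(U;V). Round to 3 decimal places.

Marginals: p(U) = (0.5600, 0.4400), p(V) = (0.1700, 0.3600, 0.4700).
I(U;V) = H(U) + H(V) − H(U,V).
H(U) = 0.9896, H(V) = 1.4772, H(U,V) = 2.2448.
I(U;V) = 0.9896 + 1.4772 − 2.2448 = 0.222 bits.

0.222 bits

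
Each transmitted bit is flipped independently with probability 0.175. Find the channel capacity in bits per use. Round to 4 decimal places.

Binary symmetric channel: C = 1 − h₂(ε) where h₂ is the binary entropy function.
h₂(0.175) = −0.175·log₂0.175 − 0.825·log₂0.825 = 0.6690.
C = 1 − 0.6690 = 0.3310 bits per channel use.

0.3310 bits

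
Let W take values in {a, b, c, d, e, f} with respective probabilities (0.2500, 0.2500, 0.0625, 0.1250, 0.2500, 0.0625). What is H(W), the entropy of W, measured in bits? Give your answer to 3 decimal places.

H(W) = −Σ p·log₂ p.
  −(0.2500)·log₂(0.2500) = 0.5000
  −(0.2500)·log₂(0.2500) = 0.5000
  −(0.0625)·log₂(0.0625) = 0.2500
  −(0.1250)·log₂(0.1250) = 0.3750
  −(0.2500)·log₂(0.2500) = 0.5000
  −(0.0625)·log₂(0.0625) = 0.2500
Sum: 0.5000 + 0.5000 + 0.2500 + 0.3750 + 0.5000 + 0.2500 = 2.375 bits.

2.375 bits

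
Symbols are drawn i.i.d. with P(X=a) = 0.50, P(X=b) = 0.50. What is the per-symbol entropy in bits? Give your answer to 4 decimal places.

1.0000 bits

H(X) = −Σ p·log₂ p.
  −(0.50)·log₂(0.50) = 0.50000
  −(0.50)·log₂(0.50) = 0.50000
Sum: 0.50000 + 0.50000 = 1.0000 bits.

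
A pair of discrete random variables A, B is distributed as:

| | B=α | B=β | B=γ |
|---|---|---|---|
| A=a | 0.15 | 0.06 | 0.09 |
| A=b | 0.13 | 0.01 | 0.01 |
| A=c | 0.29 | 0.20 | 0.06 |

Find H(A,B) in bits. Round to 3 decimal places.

H(A,B) = −Σ p(x,y)·log₂ p(x,y) over all 9 cells.
  cell (a,α): −0.15·log₂0.15 = 0.4105
  cell (a,β): −0.06·log₂0.06 = 0.2435
  cell (a,γ): −0.09·log₂0.09 = 0.3127
  cell (b,α): −0.13·log₂0.13 = 0.3826
  cell (b,β): −0.01·log₂0.01 = 0.0664
  cell (b,γ): −0.01·log₂0.01 = 0.0664
  cell (c,α): −0.29·log₂0.29 = 0.5179
  cell (c,β): −0.20·log₂0.20 = 0.4644
  cell (c,γ): −0.06·log₂0.06 = 0.2435
Sum = 2.708 bits.

2.708 bits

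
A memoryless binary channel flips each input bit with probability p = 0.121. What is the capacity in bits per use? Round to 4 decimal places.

0.4678 bits

Binary symmetric channel: C = 1 − h₂(ε) where h₂ is the binary entropy function.
h₂(0.121) = −0.121·log₂0.121 − 0.879·log₂0.879 = 0.5322.
C = 1 − 0.5322 = 0.4678 bits per channel use.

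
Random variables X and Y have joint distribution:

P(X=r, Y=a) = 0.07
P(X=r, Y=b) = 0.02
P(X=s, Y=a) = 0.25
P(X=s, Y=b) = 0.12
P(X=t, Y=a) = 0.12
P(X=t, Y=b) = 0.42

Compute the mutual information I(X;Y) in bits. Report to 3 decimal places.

0.172 bits

Marginals: p(X) = (0.0900, 0.3700, 0.5400), p(Y) = (0.4400, 0.5600).
I(X;Y) = Σ p(x,y)·log₂[p(x,y)/(p(x)p(y))].
  (r,a): 0.07·log₂(1.7677) = 0.0575
  (r,b): 0.02·log₂(0.3968) = -0.0267
  (s,a): 0.25·log₂(1.5356) = 0.1547
  (s,b): 0.12·log₂(0.5792) = -0.0946
  (t,a): 0.12·log₂(0.5051) = -0.1183
  (t,b): 0.42·log₂(1.3889) = 0.1991
Sum = 0.172 bits.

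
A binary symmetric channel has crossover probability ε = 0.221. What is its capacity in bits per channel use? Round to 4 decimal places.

0.2380 bits

Binary symmetric channel: C = 1 − h₂(ε) where h₂ is the binary entropy function.
h₂(0.221) = −0.221·log₂0.221 − 0.779·log₂0.779 = 0.7620.
C = 1 − 0.7620 = 0.2380 bits per channel use.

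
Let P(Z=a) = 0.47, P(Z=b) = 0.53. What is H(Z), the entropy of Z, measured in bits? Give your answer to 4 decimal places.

H(Z) = −Σ p·log₂ p.
  −(0.47)·log₂(0.47) = 0.51196
  −(0.53)·log₂(0.53) = 0.48545
Sum: 0.51196 + 0.48545 = 0.9974 bits.

0.9974 bits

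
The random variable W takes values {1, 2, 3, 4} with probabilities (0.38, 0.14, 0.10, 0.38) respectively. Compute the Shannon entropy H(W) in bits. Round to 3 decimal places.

1.790 bits

H(W) = −Σ p·log₂ p.
  −(0.38)·log₂(0.38) = 0.5305
  −(0.14)·log₂(0.14) = 0.3971
  −(0.10)·log₂(0.10) = 0.3322
  −(0.38)·log₂(0.38) = 0.5305
Sum: 0.5305 + 0.3971 + 0.3322 + 0.5305 = 1.790 bits.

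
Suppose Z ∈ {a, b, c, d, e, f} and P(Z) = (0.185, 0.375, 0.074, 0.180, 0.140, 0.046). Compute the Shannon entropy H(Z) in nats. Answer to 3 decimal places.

H(Z) = −Σ p·ln p.
  −(0.185)·ln(0.185) = 0.3122
  −(0.375)·ln(0.375) = 0.3678
  −(0.074)·ln(0.074) = 0.1927
  −(0.180)·ln(0.180) = 0.3087
  −(0.140)·ln(0.140) = 0.2753
  −(0.046)·ln(0.046) = 0.1416
Sum: 0.3122 + 0.3678 + 0.1927 + 0.3087 + 0.2753 + 0.1416 = 1.598 nats.

1.598 nats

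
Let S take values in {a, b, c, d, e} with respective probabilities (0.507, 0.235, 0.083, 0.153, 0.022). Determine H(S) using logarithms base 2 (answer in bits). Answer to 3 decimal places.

H(S) = −Σ p·log₂ p.
  −(0.507)·log₂(0.507) = 0.4968
  −(0.235)·log₂(0.235) = 0.4910
  −(0.083)·log₂(0.083) = 0.2980
  −(0.153)·log₂(0.153) = 0.4144
  −(0.022)·log₂(0.022) = 0.1211
Sum: 0.4968 + 0.4910 + 0.2980 + 0.4144 + 0.1211 = 1.821 bits.

1.821 bits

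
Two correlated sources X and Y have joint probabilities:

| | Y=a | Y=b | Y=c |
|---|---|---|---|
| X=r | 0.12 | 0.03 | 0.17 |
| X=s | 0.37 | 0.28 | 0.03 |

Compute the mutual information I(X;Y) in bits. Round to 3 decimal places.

Marginals: p(X) = (0.3200, 0.6800), p(Y) = (0.4900, 0.3100, 0.2000).
I(X;Y) = Σ p(x,y)·log₂[p(x,y)/(p(x)p(y))].
  (r,a): 0.12·log₂(0.7653) = -0.0463
  (r,b): 0.03·log₂(0.3024) = -0.0518
  (r,c): 0.17·log₂(2.6562) = 0.2396
  (s,a): 0.37·log₂(1.1104) = 0.0559
  (s,b): 0.28·log₂(1.3283) = 0.1147
  (s,c): 0.03·log₂(0.2206) = -0.0654
Sum = 0.247 bits.

0.247 bits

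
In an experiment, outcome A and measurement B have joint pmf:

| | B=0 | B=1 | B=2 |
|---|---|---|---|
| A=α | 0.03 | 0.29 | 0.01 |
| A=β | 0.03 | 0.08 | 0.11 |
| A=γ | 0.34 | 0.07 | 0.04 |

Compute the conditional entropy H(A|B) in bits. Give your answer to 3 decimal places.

Marginals: p(A) = (0.3300, 0.2200, 0.4500), p(B) = (0.4000, 0.4400, 0.1600).
H(A|B) = Σ p(B) · H(A|B=·).
  B=0: p=0.4000, H(A|B=0) = 0.7598
  B=1: p=0.4400, H(A|B=1) = 1.2655
  B=2: p=0.1600, H(A|B=2) = 1.1216
Weighted sum = 1.040 bits.

1.040 bits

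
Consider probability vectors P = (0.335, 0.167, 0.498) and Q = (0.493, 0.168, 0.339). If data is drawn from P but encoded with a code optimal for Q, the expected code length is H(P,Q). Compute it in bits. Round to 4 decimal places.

H(P,Q) = −Σ p·log₂ q.
  −0.335·log₂(0.493) = 0.34181
  −0.167·log₂(0.168) = 0.42977
  −0.498·log₂(0.339) = 0.77720
H(P,Q) = 1.5488 bits.

1.5488 bits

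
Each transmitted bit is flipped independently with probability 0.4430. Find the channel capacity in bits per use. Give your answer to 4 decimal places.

0.0094 bits

Binary symmetric channel: C = 1 − h₂(ε) where h₂ is the binary entropy function.
h₂(0.4430) = −0.4430·log₂0.4430 − 0.5570·log₂0.5570 = 0.9906.
C = 1 − 0.9906 = 0.0094 bits per channel use.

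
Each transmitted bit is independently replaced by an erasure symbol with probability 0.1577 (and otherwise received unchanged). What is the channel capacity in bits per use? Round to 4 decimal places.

0.8423 bits

Binary erasure channel: capacity C = 1 − ε.
C = 1 − 0.1577 = 0.8423 bits per channel use.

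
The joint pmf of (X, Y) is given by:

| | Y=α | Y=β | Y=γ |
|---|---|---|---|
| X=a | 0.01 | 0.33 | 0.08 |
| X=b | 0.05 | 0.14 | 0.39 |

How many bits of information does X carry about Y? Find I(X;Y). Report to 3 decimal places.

0.220 bits

Marginals: p(X) = (0.4200, 0.5800), p(Y) = (0.0600, 0.4700, 0.4700).
I(X;Y) = H(X) + H(Y) − H(X,Y).
H(X) = 0.9815, H(Y) = 1.2674, H(X,Y) = 2.0288.
I(X;Y) = 0.9815 + 1.2674 − 2.0288 = 0.220 bits.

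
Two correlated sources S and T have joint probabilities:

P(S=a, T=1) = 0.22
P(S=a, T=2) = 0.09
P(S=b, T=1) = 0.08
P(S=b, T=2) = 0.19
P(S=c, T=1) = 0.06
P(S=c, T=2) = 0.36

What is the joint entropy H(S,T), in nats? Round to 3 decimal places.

H(S,T) = −Σ p(x,y)·ln p(x,y) over all 6 cells.
  cell (a,1): −0.22·ln0.22 = 0.3331
  cell (a,2): −0.09·ln0.09 = 0.2167
  cell (b,1): −0.08·ln0.08 = 0.2021
  cell (b,2): −0.19·ln0.19 = 0.3155
  cell (c,1): −0.06·ln0.06 = 0.1688
  cell (c,2): −0.36·ln0.36 = 0.3678
Sum = 1.604 nats.

1.604 nats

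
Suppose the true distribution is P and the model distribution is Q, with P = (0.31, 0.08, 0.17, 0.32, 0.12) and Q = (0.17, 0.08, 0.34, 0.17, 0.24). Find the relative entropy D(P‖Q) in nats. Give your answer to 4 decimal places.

D(P‖Q) = Σ p·ln(p/q).
  0.31·ln(0.31/0.17) = 0.18624
  0.08·ln(0.08/0.08) = 0.00000
  0.17·ln(0.17/0.34) = -0.11784
  0.32·ln(0.32/0.17) = 0.20241
  0.12·ln(0.12/0.24) = -0.08318
D(P‖Q) = 0.1876 nats.

0.1876 nats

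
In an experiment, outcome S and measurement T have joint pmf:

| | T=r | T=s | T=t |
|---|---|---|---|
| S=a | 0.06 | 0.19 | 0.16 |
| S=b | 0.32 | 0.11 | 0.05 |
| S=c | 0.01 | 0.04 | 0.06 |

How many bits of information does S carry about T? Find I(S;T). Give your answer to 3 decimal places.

Marginals: p(S) = (0.4100, 0.4800, 0.1100), p(T) = (0.3900, 0.3400, 0.2700).
I(S;T) = H(S) + H(T) − H(S,T).
H(S) = 1.3859, H(T) = 1.5690, H(S,T) = 2.7099.
I(S;T) = 1.3859 + 1.5690 − 2.7099 = 0.245 bits.

0.245 bits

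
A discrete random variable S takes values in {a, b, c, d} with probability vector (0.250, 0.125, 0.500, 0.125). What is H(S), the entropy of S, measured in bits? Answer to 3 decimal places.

1.750 bits

H(S) = −Σ p·log₂ p.
  −(0.250)·log₂(0.250) = 0.5000
  −(0.125)·log₂(0.125) = 0.3750
  −(0.500)·log₂(0.500) = 0.5000
  −(0.125)·log₂(0.125) = 0.3750
Sum: 0.5000 + 0.3750 + 0.5000 + 0.3750 = 1.750 bits.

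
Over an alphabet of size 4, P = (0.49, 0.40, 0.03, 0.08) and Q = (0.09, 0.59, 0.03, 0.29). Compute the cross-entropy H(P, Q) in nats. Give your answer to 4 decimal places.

H(P,Q) = −Σ p·ln q.
  −0.49·ln(0.09) = 1.17989
  −0.40·ln(0.59) = 0.21105
  −0.03·ln(0.03) = 0.10520
  −0.08·ln(0.29) = 0.09903
H(P,Q) = 1.5952 nats.

1.5952 nats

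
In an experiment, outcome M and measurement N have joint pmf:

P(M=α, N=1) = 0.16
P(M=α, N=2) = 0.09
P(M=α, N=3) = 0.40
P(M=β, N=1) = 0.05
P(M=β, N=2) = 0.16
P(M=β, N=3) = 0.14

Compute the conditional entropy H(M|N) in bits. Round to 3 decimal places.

0.848 bits

Marginals: p(M) = (0.6500, 0.3500), p(N) = (0.2100, 0.2500, 0.5400).
H(M|N) = Σ p(N) · H(M|N=·).
  N=1: p=0.2100, H(M|N=1) = 0.7919
  N=2: p=0.2500, H(M|N=2) = 0.9427
  N=3: p=0.5400, H(M|N=3) = 0.8256
Weighted sum = 0.848 bits.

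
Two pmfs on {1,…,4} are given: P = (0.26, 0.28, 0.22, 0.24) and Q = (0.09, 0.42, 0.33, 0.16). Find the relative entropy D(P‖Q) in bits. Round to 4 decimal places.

D(P‖Q) = Σ p·log₂(p/q).
  0.26·log₂(0.26/0.09) = 0.39793
  0.28·log₂(0.28/0.42) = -0.16379
  0.22·log₂(0.22/0.33) = -0.12869
  0.24·log₂(0.24/0.16) = 0.14039
D(P‖Q) = 0.2458 bits.

0.2458 bits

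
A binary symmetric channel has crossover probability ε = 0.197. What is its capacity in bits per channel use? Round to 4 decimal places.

0.2841 bits

Binary symmetric channel: C = 1 − h₂(ε) where h₂ is the binary entropy function.
h₂(0.197) = −0.197·log₂0.197 − 0.803·log₂0.803 = 0.7159.
C = 1 − 0.7159 = 0.2841 bits per channel use.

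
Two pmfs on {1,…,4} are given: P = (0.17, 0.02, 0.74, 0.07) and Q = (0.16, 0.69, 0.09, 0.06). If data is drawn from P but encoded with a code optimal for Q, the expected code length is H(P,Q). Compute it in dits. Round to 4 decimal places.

0.9979 dits

H(P,Q) = −Σ p·log₁₀ q.
  −0.17·log₁₀(0.16) = 0.13530
  −0.02·log₁₀(0.69) = 0.00322
  −0.74·log₁₀(0.09) = 0.77386
  −0.07·log₁₀(0.06) = 0.08553
H(P,Q) = 0.9979 dits.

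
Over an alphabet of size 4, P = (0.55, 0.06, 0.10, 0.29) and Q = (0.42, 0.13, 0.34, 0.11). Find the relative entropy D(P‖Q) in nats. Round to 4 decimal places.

0.2607 nats

D(P‖Q) = Σ p·ln(p/q).
  0.55·ln(0.55/0.42) = 0.14831
  0.06·ln(0.06/0.13) = -0.04639
  0.10·ln(0.10/0.34) = -0.12238
  0.29·ln(0.29/0.11) = 0.28113
D(P‖Q) = 0.2607 nats.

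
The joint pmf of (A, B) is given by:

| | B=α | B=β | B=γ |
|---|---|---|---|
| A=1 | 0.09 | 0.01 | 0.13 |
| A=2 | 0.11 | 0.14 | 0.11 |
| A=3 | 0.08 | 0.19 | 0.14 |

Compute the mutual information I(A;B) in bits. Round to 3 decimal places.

0.116 bits

Marginals: p(A) = (0.2300, 0.3600, 0.4100), p(B) = (0.2800, 0.3400, 0.3800).
I(A;B) = Σ p(x,y)·log₂[p(x,y)/(p(x)p(y))].
  (1,α): 0.09·log₂(1.3975) = 0.0435
  (1,β): 0.01·log₂(0.1279) = -0.0297
  (1,γ): 0.13·log₂(1.4874) = 0.0745
  (2,α): 0.11·log₂(1.0913) = 0.0139
  (2,β): 0.14·log₂(1.1438) = 0.0271
  (2,γ): 0.11·log₂(0.8041) = -0.0346
  (3,α): 0.08·log₂(0.6969) = -0.0417
  (3,β): 0.19·log₂(1.3630) = 0.0849
  (3,γ): 0.14·log₂(0.8986) = -0.0216
Sum = 0.116 bits.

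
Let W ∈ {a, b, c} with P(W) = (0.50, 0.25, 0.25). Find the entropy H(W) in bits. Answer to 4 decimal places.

H(W) = −Σ p·log₂ p.
  −(0.50)·log₂(0.50) = 0.50000
  −(0.25)·log₂(0.25) = 0.50000
  −(0.25)·log₂(0.25) = 0.50000
Sum: 0.50000 + 0.50000 + 0.50000 = 1.5000 bits.

1.5000 bits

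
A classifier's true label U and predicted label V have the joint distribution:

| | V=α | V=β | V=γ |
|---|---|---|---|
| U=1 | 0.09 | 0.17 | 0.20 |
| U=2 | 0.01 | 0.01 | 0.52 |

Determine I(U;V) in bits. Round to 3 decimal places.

0.279 bits

Marginals: p(U) = (0.4600, 0.5400), p(V) = (0.1000, 0.1800, 0.7200).
I(U;V) = Σ p(x,y)·log₂[p(x,y)/(p(x)p(y))].
  (1,α): 0.09·log₂(1.9565) = 0.0871
  (1,β): 0.17·log₂(2.0531) = 0.1764
  (1,γ): 0.20·log₂(0.6039) = -0.1455
  (2,α): 0.01·log₂(0.1852) = -0.0243
  (2,β): 0.01·log₂(0.1029) = -0.0328
  (2,γ): 0.52·log₂(1.3374) = 0.2181
Sum = 0.279 bits.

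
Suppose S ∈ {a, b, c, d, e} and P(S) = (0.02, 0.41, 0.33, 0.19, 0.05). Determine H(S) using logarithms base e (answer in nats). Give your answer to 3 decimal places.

1.275 nats

H(S) = −Σ p·ln p.
  −(0.02)·ln(0.02) = 0.0782
  −(0.41)·ln(0.41) = 0.3656
  −(0.33)·ln(0.33) = 0.3659
  −(0.19)·ln(0.19) = 0.3155
  −(0.05)·ln(0.05) = 0.1498
Sum: 0.0782 + 0.3656 + 0.3659 + 0.3155 + 0.1498 = 1.275 nats.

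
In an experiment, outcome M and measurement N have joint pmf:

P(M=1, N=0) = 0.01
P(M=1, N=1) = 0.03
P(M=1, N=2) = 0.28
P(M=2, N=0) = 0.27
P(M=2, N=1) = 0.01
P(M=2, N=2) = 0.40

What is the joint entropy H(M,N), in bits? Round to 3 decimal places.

H(M,N) = −Σ p(x,y)·log₂ p(x,y) over all 6 cells.
  cell (1,0): −0.01·log₂0.01 = 0.0664
  cell (1,1): −0.03·log₂0.03 = 0.1518
  cell (1,2): −0.28·log₂0.28 = 0.5142
  cell (2,0): −0.27·log₂0.27 = 0.5100
  cell (2,1): −0.01·log₂0.01 = 0.0664
  cell (2,2): −0.40·log₂0.40 = 0.5288
Sum = 1.838 bits.

1.838 bits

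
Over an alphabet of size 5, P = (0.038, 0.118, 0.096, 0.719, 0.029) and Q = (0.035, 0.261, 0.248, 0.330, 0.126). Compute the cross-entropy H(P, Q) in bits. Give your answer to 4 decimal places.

H(P,Q) = −Σ p·log₂ q.
  −0.038·log₂(0.035) = 0.18379
  −0.118·log₂(0.261) = 0.22867
  −0.096·log₂(0.248) = 0.19311
  −0.719·log₂(0.330) = 1.15001
  −0.029·log₂(0.126) = 0.08667
H(P,Q) = 1.8422 bits.

1.8422 bits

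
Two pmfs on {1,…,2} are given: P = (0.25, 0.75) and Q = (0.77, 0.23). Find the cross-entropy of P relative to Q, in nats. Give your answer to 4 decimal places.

1.1676 nats

H(P,Q) = −Σ p·ln q.
  −0.25·ln(0.77) = 0.06534
  −0.75·ln(0.23) = 1.10226
H(P,Q) = 1.1676 nats.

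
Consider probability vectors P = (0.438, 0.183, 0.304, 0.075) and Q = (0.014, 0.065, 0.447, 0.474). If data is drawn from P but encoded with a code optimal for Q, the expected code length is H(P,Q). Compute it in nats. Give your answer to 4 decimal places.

2.6707 nats

H(P,Q) = −Σ p·ln q.
  −0.438·ln(0.014) = 1.86969
  −0.183·ln(0.065) = 0.50021
  −0.304·ln(0.447) = 0.24478
  −0.075·ln(0.474) = 0.05599
H(P,Q) = 2.6707 nats.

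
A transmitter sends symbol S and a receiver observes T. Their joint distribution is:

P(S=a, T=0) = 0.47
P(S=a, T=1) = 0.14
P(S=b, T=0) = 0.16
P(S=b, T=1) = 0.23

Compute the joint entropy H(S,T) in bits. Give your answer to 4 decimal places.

H(S,T) = −Σ p(x,y)·log₂ p(x,y) over all 4 cells.
  cell (a,0): −0.47·log₂0.47 = 0.51196
  cell (a,1): −0.14·log₂0.14 = 0.39711
  cell (b,0): −0.16·log₂0.16 = 0.42302
  cell (b,1): −0.23·log₂0.23 = 0.48767
Sum = 1.8198 bits.

1.8198 bits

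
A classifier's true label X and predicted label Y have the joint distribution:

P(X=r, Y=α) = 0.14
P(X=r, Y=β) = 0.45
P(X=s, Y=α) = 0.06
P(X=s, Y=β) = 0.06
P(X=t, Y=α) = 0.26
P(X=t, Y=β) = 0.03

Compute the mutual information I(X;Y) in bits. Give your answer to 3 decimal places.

Marginals: p(X) = (0.5900, 0.1200, 0.2900), p(Y) = (0.4600, 0.5400).
I(X;Y) = Σ p(x,y)·log₂[p(x,y)/(p(x)p(y))].
  (r,α): 0.14·log₂(0.5158) = -0.1337
  (r,β): 0.45·log₂(1.4124) = 0.2242
  (s,α): 0.06·log₂(1.0870) = 0.0072
  (s,β): 0.06·log₂(0.9259) = -0.0067
  (t,α): 0.26·log₂(1.9490) = 0.2503
  (t,β): 0.03·log₂(0.1916) = -0.0715
Sum = 0.270 bits.

0.270 bits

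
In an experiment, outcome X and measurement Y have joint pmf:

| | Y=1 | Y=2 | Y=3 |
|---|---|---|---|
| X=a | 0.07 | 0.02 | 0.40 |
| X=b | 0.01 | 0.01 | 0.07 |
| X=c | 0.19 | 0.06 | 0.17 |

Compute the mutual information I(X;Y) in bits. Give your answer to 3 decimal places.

0.132 bits

Marginals: p(X) = (0.4900, 0.0900, 0.4200), p(Y) = (0.2700, 0.0900, 0.6400).
I(X;Y) = Σ p(x,y)·log₂[p(x,y)/(p(x)p(y))].
  (a,1): 0.07·log₂(0.5291) = -0.0643
  (a,2): 0.02·log₂(0.4535) = -0.0228
  (a,3): 0.40·log₂(1.2755) = 0.1404
  (b,1): 0.01·log₂(0.4115) = -0.0128
  (b,2): 0.01·log₂(1.2346) = 0.0030
  (b,3): 0.07·log₂(1.2153) = 0.0197
  (c,1): 0.19·log₂(1.6755) = 0.1415
  (c,2): 0.06·log₂(1.5873) = 0.0400
  (c,3): 0.17·log₂(0.6324) = -0.1124
Sum = 0.132 bits.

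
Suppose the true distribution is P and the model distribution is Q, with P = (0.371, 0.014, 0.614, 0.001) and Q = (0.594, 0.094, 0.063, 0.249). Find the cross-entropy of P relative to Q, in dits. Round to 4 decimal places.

0.8361 dits

H(P,Q) = −Σ p·log₁₀ q.
  −0.371·log₁₀(0.594) = 0.08393
  −0.014·log₁₀(0.094) = 0.01438
  −0.614·log₁₀(0.063) = 0.73720
  −0.001·log₁₀(0.249) = 0.00060
H(P,Q) = 0.8361 dits.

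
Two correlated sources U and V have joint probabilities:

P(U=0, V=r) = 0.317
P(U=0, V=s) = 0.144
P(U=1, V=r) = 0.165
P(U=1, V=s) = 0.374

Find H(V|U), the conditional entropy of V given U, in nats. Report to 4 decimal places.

0.6183 nats

Chain rule: H(V|U) = H(U,V) − H(U).
Marginals: p(U) = (0.4610, 0.5390), p(V) = (0.4820, 0.5180).
H(U,V) = 1.3084 nats; H(U) = 0.6901 nats.
H(V|U) = 1.3084 − 0.6901 = 0.6183 nats.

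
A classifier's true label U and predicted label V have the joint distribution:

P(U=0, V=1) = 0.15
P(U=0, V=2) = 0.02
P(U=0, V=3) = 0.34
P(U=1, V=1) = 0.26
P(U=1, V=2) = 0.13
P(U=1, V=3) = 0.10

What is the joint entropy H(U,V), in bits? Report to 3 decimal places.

2.273 bits

H(U,V) = −Σ p(x,y)·log₂ p(x,y) over all 6 cells.
  cell (0,1): −0.15·log₂0.15 = 0.4105
  cell (0,2): −0.02·log₂0.02 = 0.1129
  cell (0,3): −0.34·log₂0.34 = 0.5292
  cell (1,1): −0.26·log₂0.26 = 0.5053
  cell (1,2): −0.13·log₂0.13 = 0.3826
  cell (1,3): −0.10·log₂0.10 = 0.3322
Sum = 2.273 bits.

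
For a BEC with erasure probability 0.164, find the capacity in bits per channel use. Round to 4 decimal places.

0.8360 bits

Binary erasure channel: capacity C = 1 − ε.
C = 1 − 0.164 = 0.8360 bits per channel use.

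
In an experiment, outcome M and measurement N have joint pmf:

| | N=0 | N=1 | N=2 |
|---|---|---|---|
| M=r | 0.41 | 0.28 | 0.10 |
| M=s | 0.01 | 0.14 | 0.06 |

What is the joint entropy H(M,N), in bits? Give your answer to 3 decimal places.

H(M,N) = −Σ p(x,y)·log₂ p(x,y) over all 6 cells.
  cell (r,0): −0.41·log₂0.41 = 0.5274
  cell (r,1): −0.28·log₂0.28 = 0.5142
  cell (r,2): −0.10·log₂0.10 = 0.3322
  cell (s,0): −0.01·log₂0.01 = 0.0664
  cell (s,1): −0.14·log₂0.14 = 0.3971
  cell (s,2): −0.06·log₂0.06 = 0.2435
Sum = 2.081 bits.

2.081 bits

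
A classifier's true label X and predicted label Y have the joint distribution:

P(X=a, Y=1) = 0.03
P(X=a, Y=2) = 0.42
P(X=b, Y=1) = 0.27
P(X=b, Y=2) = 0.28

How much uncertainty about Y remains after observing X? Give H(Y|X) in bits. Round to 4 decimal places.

0.7089 bits

Marginals: p(X) = (0.4500, 0.5500), p(Y) = (0.3000, 0.7000).
H(Y|X) = Σ p(X) · H(Y|X=·).
  X=a: p=0.4500, H(Y|X=a) = 0.3534
  X=b: p=0.5500, H(Y|X=b) = 0.9998
Weighted sum = 0.7089 bits.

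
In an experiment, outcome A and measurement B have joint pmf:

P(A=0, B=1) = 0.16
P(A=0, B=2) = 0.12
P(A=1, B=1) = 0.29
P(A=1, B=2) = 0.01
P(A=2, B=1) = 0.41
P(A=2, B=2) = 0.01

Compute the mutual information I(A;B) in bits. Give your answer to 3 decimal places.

Marginals: p(A) = (0.2800, 0.3000, 0.4200), p(B) = (0.8600, 0.1400).
I(A;B) = Σ p(x,y)·log₂[p(x,y)/(p(x)p(y))].
  (0,1): 0.16·log₂(0.6645) = -0.0944
  (0,2): 0.12·log₂(3.0612) = 0.1937
  (1,1): 0.29·log₂(1.1240) = 0.0489
  (1,2): 0.01·log₂(0.2381) = -0.0207
  (2,1): 0.41·log₂(1.1351) = 0.0750
  (2,2): 0.01·log₂(0.1701) = -0.0256
Sum = 0.177 bits.

0.177 bits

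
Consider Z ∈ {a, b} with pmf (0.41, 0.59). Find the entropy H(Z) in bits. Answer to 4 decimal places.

0.9765 bits

H(Z) = −Σ p·log₂ p.
  −(0.41)·log₂(0.41) = 0.52738
  −(0.59)·log₂(0.59) = 0.44912
Sum: 0.52738 + 0.44912 = 0.9765 bits.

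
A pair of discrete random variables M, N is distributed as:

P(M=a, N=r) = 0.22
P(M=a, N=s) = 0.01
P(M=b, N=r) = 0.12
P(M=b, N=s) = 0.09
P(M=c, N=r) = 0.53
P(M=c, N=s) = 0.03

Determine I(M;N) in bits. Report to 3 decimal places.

Marginals: p(M) = (0.2300, 0.2100, 0.5600), p(N) = (0.8700, 0.1300).
I(M;N) = H(M) + H(N) − H(M,N).
H(M) = 1.4289, H(N) = 0.5574, H(M,N) = 1.8639.
I(M;N) = 1.4289 + 0.5574 − 1.8639 = 0.122 bits.

0.122 bits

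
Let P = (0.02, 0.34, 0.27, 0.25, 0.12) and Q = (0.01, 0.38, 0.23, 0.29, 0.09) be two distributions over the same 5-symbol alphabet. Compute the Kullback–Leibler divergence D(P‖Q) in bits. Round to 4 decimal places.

0.0242 bits

D(P‖Q) = Σ p·log₂(p/q).
  0.02·log₂(0.02/0.01) = 0.02000
  0.34·log₂(0.34/0.38) = -0.05456
  0.27·log₂(0.27/0.23) = 0.06246
  0.25·log₂(0.25/0.29) = -0.05353
  0.12·log₂(0.12/0.09) = 0.04980
D(P‖Q) = 0.0242 bits.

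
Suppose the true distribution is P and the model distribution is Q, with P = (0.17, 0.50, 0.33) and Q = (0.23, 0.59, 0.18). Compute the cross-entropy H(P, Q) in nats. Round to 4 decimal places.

H(P,Q) = −Σ p·ln q.
  −0.17·ln(0.23) = 0.24984
  −0.50·ln(0.59) = 0.26382
  −0.33·ln(0.18) = 0.56588
H(P,Q) = 1.0795 nats.

1.0795 nats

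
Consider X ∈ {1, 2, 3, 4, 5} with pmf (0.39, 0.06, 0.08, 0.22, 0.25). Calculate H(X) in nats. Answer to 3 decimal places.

1.418 nats

H(X) = −Σ p·ln p.
  −(0.39)·ln(0.39) = 0.3672
  −(0.06)·ln(0.06) = 0.1688
  −(0.08)·ln(0.08) = 0.2021
  −(0.22)·ln(0.22) = 0.3331
  −(0.25)·ln(0.25) = 0.3466
Sum: 0.3672 + 0.1688 + 0.2021 + 0.3331 + 0.3466 = 1.418 nats.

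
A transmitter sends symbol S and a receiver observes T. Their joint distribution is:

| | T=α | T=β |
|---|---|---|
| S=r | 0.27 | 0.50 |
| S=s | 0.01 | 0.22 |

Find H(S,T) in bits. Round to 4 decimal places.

1.5570 bits

H(S,T) = −Σ p(x,y)·log₂ p(x,y) over all 4 cells.
  cell (r,α): −0.27·log₂0.27 = 0.51002
  cell (r,β): −0.50·log₂0.50 = 0.50000
  cell (s,α): −0.01·log₂0.01 = 0.06644
  cell (s,β): −0.22·log₂0.22 = 0.48057
Sum = 1.5570 bits.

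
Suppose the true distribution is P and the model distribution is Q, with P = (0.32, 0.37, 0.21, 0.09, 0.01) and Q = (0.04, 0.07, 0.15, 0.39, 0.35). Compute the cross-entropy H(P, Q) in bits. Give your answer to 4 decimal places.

H(P,Q) = −Σ p·log₂ q.
  −0.32·log₂(0.04) = 1.48603
  −0.37·log₂(0.07) = 1.41951
  −0.21·log₂(0.15) = 0.57476
  −0.09·log₂(0.39) = 0.12226
  −0.01·log₂(0.35) = 0.01515
H(P,Q) = 3.6177 bits.

3.6177 bits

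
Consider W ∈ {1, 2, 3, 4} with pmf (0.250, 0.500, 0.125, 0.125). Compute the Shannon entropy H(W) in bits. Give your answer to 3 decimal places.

H(W) = −Σ p·log₂ p.
  −(0.250)·log₂(0.250) = 0.5000
  −(0.500)·log₂(0.500) = 0.5000
  −(0.125)·log₂(0.125) = 0.3750
  −(0.125)·log₂(0.125) = 0.3750
Sum: 0.5000 + 0.5000 + 0.3750 + 0.3750 = 1.750 bits.

1.750 bits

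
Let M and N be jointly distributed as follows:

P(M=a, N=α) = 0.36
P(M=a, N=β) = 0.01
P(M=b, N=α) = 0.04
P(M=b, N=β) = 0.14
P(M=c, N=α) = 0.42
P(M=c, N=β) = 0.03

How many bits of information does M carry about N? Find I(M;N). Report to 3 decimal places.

Marginals: p(M) = (0.3700, 0.1800, 0.4500), p(N) = (0.8200, 0.1800).
I(M;N) = H(M) + H(N) − H(M,N).
H(M) = 1.4944, H(N) = 0.6801, H(M,N) = 1.8573.
I(M;N) = 1.4944 + 0.6801 − 1.8573 = 0.317 bits.

0.317 bits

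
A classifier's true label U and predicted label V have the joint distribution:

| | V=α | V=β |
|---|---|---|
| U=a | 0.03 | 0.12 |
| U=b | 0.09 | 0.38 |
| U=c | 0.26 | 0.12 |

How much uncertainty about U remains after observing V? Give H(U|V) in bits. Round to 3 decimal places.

1.276 bits

Marginals: p(U) = (0.1500, 0.4700, 0.3800), p(V) = (0.3800, 0.6200).
H(U|V) = Σ p(V) · H(U|V=·).
  V=α: p=0.3800, H(U|V=α) = 1.1559
  V=β: p=0.6200, H(U|V=β) = 1.3500
Weighted sum = 1.276 bits.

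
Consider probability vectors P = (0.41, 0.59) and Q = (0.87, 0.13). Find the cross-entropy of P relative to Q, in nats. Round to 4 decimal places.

H(P,Q) = −Σ p·ln q.
  −0.41·ln(0.87) = 0.05710
  −0.59·ln(0.13) = 1.20373
H(P,Q) = 1.2608 nats.

1.2608 nats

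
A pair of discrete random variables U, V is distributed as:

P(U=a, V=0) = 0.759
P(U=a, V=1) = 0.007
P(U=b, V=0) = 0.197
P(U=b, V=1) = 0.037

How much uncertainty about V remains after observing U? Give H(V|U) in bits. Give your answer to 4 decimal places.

Marginals: p(U) = (0.7660, 0.2340), p(V) = (0.9560, 0.0440).
H(V|U) = Σ p(U) · H(V|U=·).
  U=a: p=0.7660, H(V|U=a) = 0.0750
  U=b: p=0.2340, H(V|U=b) = 0.6298
Weighted sum = 0.2048 bits.

0.2048 bits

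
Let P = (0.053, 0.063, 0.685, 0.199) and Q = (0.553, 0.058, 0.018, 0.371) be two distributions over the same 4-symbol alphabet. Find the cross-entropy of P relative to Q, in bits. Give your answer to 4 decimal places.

4.5589 bits

H(P,Q) = −Σ p·log₂ q.
  −0.053·log₂(0.553) = 0.04530
  −0.063·log₂(0.058) = 0.25879
  −0.685·log₂(0.018) = 3.97016
  −0.199·log₂(0.371) = 0.28467
H(P,Q) = 4.5589 bits.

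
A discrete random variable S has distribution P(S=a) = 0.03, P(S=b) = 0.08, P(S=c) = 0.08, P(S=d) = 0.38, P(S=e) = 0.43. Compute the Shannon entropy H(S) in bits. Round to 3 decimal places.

1.789 bits

H(S) = −Σ p·log₂ p.
  −(0.03)·log₂(0.03) = 0.1518
  −(0.08)·log₂(0.08) = 0.2915
  −(0.08)·log₂(0.08) = 0.2915
  −(0.38)·log₂(0.38) = 0.5305
  −(0.43)·log₂(0.43) = 0.5236
Sum: 0.1518 + 0.2915 + 0.2915 + 0.5305 + 0.5236 = 1.789 bits.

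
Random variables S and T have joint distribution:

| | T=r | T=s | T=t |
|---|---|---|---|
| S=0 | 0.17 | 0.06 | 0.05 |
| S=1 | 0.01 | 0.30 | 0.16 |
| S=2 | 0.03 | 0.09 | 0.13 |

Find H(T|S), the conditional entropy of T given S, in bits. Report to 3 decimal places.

Marginals: p(S) = (0.2800, 0.4700, 0.2500), p(T) = (0.2100, 0.4500, 0.3400).
H(T|S) = Σ p(S) · H(T|S=·).
  S=0: p=0.2800, H(T|S=0) = 1.3571
  S=1: p=0.4700, H(T|S=1) = 1.0608
  S=2: p=0.2500, H(T|S=2) = 1.3883
Weighted sum = 1.226 bits.

1.226 bits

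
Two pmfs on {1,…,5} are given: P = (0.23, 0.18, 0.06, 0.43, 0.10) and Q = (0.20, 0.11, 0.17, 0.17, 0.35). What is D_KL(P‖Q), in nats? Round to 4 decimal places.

0.3321 nats

D(P‖Q) = Σ p·ln(p/q).
  0.23·ln(0.23/0.20) = 0.03215
  0.18·ln(0.18/0.11) = 0.08865
  0.06·ln(0.06/0.17) = -0.06249
  0.43·ln(0.43/0.17) = 0.39903
  0.10·ln(0.10/0.35) = -0.12528
D(P‖Q) = 0.3321 nats.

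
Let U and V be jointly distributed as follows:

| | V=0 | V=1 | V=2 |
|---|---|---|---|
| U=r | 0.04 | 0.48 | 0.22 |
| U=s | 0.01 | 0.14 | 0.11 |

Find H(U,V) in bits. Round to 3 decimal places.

H(U,V) = −Σ p(x,y)·log₂ p(x,y) over all 6 cells.
  cell (r,0): −0.04·log₂0.04 = 0.1858
  cell (r,1): −0.48·log₂0.48 = 0.5083
  cell (r,2): −0.22·log₂0.22 = 0.4806
  cell (s,0): −0.01·log₂0.01 = 0.0664
  cell (s,1): −0.14·log₂0.14 = 0.3971
  cell (s,2): −0.11·log₂0.11 = 0.3503
Sum = 1.988 bits.

1.988 bits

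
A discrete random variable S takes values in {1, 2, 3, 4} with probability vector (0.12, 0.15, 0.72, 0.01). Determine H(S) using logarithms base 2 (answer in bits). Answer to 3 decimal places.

1.185 bits

H(S) = −Σ p·log₂ p.
  −(0.12)·log₂(0.12) = 0.3671
  −(0.15)·log₂(0.15) = 0.4105
  −(0.72)·log₂(0.72) = 0.3412
  −(0.01)·log₂(0.01) = 0.0664
Sum: 0.3671 + 0.4105 + 0.3412 + 0.0664 = 1.185 bits.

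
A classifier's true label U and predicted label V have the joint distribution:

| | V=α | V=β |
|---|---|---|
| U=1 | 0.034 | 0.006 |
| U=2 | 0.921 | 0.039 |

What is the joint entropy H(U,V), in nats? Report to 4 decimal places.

0.3480 nats

H(U,V) = −Σ p(x,y)·ln p(x,y) over all 4 cells.
  cell (1,α): −0.034·ln0.034 = 0.11497
  cell (1,β): −0.006·ln0.006 = 0.03070
  cell (2,α): −0.921·ln0.921 = 0.07579
  cell (2,β): −0.039·ln0.039 = 0.12652
Sum = 0.3480 nats.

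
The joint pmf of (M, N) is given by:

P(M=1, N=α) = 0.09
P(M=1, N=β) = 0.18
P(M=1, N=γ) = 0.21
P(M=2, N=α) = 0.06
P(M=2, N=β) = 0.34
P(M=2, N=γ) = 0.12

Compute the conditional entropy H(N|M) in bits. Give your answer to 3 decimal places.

Marginals: p(M) = (0.4800, 0.5200), p(N) = (0.1500, 0.5200, 0.3300).
H(N|M) = Σ p(M) · H(N|M=·).
  M=1: p=0.4800, H(N|M=1) = 1.5052
  M=2: p=0.5200, H(N|M=2) = 1.2485
Weighted sum = 1.372 bits.

1.372 bits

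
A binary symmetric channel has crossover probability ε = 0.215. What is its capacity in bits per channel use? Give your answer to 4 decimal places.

0.2491 bits

Binary symmetric channel: C = 1 − h₂(ε) where h₂ is the binary entropy function.
h₂(0.215) = −0.215·log₂0.215 − 0.785·log₂0.785 = 0.7509.
C = 1 − 0.7509 = 0.2491 bits per channel use.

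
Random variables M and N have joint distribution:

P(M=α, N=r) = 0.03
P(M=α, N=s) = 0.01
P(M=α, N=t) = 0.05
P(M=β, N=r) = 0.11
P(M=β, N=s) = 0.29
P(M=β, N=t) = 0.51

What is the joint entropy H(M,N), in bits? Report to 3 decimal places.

1.798 bits

H(M,N) = −Σ p(x,y)·log₂ p(x,y) over all 6 cells.
  cell (α,r): −0.03·log₂0.03 = 0.1518
  cell (α,s): −0.01·log₂0.01 = 0.0664
  cell (α,t): −0.05·log₂0.05 = 0.2161
  cell (β,r): −0.11·log₂0.11 = 0.3503
  cell (β,s): −0.29·log₂0.29 = 0.5179
  cell (β,t): −0.51·log₂0.51 = 0.4954
Sum = 1.798 bits.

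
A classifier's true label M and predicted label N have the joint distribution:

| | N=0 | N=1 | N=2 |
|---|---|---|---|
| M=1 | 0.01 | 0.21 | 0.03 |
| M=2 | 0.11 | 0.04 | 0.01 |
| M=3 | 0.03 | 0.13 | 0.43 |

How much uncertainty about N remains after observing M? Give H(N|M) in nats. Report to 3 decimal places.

0.679 nats

Marginals: p(M) = (0.2500, 0.1600, 0.5900), p(N) = (0.1500, 0.3800, 0.4700).
H(N|M) = Σ p(M) · H(N|M=·).
  M=1: p=0.2500, H(N|M=1) = 0.5296
  M=2: p=0.1600, H(N|M=2) = 0.7775
  M=3: p=0.5900, H(N|M=3) = 0.7153
Weighted sum = 0.679 nats.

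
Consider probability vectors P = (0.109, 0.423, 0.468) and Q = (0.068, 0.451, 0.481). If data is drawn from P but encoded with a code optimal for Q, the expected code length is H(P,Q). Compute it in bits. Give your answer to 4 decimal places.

H(P,Q) = −Σ p·log₂ q.
  −0.109·log₂(0.068) = 0.42274
  −0.423·log₂(0.451) = 0.48594
  −0.468·log₂(0.481) = 0.49416
H(P,Q) = 1.4028 bits.

1.4028 bits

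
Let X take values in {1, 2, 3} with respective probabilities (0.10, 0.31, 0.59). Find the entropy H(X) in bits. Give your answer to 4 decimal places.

1.3051 bits

H(X) = −Σ p·log₂ p.
  −(0.10)·log₂(0.10) = 0.33219
  −(0.31)·log₂(0.31) = 0.52379
  −(0.59)·log₂(0.59) = 0.44912
Sum: 0.33219 + 0.52379 + 0.44912 = 1.3051 bits.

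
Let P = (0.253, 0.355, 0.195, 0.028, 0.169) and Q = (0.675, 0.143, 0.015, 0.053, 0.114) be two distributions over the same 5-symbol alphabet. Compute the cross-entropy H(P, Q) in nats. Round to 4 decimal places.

2.0581 nats

H(P,Q) = −Σ p·ln q.
  −0.253·ln(0.675) = 0.09944
  −0.355·ln(0.143) = 0.69044
  −0.195·ln(0.015) = 0.81894
  −0.028·ln(0.053) = 0.08225
  −0.169·ln(0.114) = 0.36699
H(P,Q) = 2.0581 nats.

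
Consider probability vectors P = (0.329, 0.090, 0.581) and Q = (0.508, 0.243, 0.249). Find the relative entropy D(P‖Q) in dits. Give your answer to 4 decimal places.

D(P‖Q) = Σ p·log₁₀(p/q).
  0.329·log₁₀(0.329/0.508) = -0.06207
  0.090·log₁₀(0.090/0.243) = -0.03882
  0.581·log₁₀(0.581/0.249) = 0.21379
D(P‖Q) = 0.1129 dits.

0.1129 dits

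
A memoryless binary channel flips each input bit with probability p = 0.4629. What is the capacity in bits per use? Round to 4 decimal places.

Binary symmetric channel: C = 1 − h₂(ε) where h₂ is the binary entropy function.
h₂(0.4629) = −0.4629·log₂0.4629 − 0.5371·log₂0.5371 = 0.9960.
C = 1 − 0.9960 = 0.0040 bits per channel use.

0.0040 bits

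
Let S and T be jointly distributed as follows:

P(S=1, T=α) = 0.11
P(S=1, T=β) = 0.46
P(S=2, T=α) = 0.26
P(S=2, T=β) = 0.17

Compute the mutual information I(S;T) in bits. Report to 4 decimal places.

Marginals: p(S) = (0.5700, 0.4300), p(T) = (0.3700, 0.6300).
I(S;T) = Σ p(x,y)·log₂[p(x,y)/(p(x)p(y))].
  (1,α): 0.11·log₂(0.5216) = -0.10330
  (1,β): 0.46·log₂(1.2810) = 0.16433
  (2,α): 0.26·log₂(1.6342) = 0.18423
  (2,β): 0.17·log₂(0.6275) = -0.11428
Sum = 0.1310 bits.

0.1310 bits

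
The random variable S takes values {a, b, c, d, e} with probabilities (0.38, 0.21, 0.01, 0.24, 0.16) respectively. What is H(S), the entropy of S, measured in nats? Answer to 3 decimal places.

1.377 nats

H(S) = −Σ p·ln p.
  −(0.38)·ln(0.38) = 0.3677
  −(0.21)·ln(0.21) = 0.3277
  −(0.01)·ln(0.01) = 0.0461
  −(0.24)·ln(0.24) = 0.3425
  −(0.16)·ln(0.16) = 0.2932
Sum: 0.3677 + 0.3277 + 0.0461 + 0.3425 + 0.2932 = 1.377 nats.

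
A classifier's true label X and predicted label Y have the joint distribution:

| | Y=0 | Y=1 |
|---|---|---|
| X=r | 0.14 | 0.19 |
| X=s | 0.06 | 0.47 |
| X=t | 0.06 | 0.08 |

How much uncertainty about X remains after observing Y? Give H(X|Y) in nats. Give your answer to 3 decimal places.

Marginals: p(X) = (0.3300, 0.5300, 0.1400), p(Y) = (0.2600, 0.7400).
H(X|Y) = Σ p(Y) · H(X|Y=·).
  Y=0: p=0.2600, H(X|Y=0) = 1.0101
  Y=1: p=0.7400, H(X|Y=1) = 0.8779
Weighted sum = 0.912 nats.

0.912 nats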